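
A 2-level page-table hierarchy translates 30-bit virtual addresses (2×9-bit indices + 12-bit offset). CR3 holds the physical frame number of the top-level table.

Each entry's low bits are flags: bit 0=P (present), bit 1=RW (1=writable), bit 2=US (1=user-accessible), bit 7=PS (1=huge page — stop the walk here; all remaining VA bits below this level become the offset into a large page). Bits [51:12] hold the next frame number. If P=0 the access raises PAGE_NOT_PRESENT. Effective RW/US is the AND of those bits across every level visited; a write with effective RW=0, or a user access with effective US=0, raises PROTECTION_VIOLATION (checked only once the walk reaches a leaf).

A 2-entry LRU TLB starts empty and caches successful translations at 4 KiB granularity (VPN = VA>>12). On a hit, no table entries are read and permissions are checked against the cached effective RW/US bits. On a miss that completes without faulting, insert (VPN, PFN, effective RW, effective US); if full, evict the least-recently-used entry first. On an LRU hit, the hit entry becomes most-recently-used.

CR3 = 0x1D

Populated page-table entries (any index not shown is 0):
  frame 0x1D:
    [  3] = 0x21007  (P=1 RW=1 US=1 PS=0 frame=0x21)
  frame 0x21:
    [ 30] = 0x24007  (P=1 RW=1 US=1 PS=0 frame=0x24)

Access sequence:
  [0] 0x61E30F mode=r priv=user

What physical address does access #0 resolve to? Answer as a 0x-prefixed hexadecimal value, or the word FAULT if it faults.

Trace:
#0 VA=0x61E30F (r,user):
  [0] read 0x1D idx=3: raw=0x21007 flags P=1 W=1 U=1 S=0
  [1] read 0x21 idx=30: raw=0x24007 flags P=1 W=1 U=1 S=0
  ⇒ phys 0x2430F  [2 reads]

Access #0 PA: 0x2430F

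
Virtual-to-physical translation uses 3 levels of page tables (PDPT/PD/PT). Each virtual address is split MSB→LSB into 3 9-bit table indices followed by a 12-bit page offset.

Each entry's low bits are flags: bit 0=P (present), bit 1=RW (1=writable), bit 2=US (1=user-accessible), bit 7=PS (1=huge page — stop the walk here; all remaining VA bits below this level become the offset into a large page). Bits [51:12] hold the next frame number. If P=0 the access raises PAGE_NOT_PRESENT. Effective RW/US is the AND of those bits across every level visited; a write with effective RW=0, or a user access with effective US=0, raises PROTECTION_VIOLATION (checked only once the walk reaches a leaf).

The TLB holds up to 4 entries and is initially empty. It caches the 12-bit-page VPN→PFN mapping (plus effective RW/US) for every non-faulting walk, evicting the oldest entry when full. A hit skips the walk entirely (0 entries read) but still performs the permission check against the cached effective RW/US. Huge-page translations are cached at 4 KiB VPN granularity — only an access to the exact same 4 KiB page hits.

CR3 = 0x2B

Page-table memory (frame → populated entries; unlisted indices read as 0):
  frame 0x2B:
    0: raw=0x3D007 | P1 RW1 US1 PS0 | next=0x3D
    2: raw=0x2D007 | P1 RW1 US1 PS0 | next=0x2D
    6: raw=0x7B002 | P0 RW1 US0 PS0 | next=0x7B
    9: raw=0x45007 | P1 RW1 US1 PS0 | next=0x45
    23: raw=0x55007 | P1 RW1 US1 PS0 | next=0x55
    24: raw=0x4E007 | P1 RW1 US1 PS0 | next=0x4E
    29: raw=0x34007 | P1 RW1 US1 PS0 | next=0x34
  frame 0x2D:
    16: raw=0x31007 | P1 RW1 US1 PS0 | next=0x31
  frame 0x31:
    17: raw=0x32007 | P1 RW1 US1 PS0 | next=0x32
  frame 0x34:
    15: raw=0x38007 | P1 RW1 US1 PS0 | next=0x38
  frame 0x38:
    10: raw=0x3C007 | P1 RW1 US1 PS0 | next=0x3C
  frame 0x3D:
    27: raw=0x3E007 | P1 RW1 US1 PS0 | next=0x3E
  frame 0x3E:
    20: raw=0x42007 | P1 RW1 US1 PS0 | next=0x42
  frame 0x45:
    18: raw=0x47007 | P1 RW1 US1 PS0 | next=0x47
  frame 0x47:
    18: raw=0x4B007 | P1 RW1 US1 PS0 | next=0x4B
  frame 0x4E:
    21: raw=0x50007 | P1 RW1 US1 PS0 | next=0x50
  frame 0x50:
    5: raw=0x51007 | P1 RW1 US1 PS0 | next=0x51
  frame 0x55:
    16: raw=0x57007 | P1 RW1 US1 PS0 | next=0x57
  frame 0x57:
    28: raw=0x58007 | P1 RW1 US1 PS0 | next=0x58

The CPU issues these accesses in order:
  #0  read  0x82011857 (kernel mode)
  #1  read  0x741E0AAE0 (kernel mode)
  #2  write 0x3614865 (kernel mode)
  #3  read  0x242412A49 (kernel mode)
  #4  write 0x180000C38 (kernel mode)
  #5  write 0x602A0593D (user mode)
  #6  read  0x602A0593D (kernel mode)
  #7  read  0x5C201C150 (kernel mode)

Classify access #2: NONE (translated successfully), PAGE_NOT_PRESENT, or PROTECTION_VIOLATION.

Walk each access:
#0 VA=0x82011857 (r,kernel):
  [0] read 0x2B idx=2: raw=0x2D007 flags P=1 W=1 U=1 S=0
  [1] read 0x2D idx=16: raw=0x31007 flags P=1 W=1 U=1 S=0
  [2] read 0x31 idx=17: raw=0x32007 flags P=1 W=1 U=1 S=0
  ⇒ phys 0x32857  [3 reads]
#1 VA=0x741E0AAE0 (r,kernel):
  [0] read 0x2B idx=29: raw=0x34007 flags P=1 W=1 U=1 S=0
  [1] read 0x34 idx=15: raw=0x38007 flags P=1 W=1 U=1 S=0
  [2] read 0x38 idx=10: raw=0x3C007 flags P=1 W=1 U=1 S=0
  ⇒ phys 0x3CAE0  [3 reads]
#2 VA=0x3614865 (w,kernel):
  [0] read 0x2B idx=0: raw=0x3D007 flags P=1 W=1 U=1 S=0
  [1] read 0x3D idx=27: raw=0x3E007 flags P=1 W=1 U=1 S=0
  [2] read 0x3E idx=20: raw=0x42007 flags P=1 W=1 U=1 S=0
  ⇒ phys 0x42865  [3 reads]
#3 VA=0x242412A49 (r,kernel):
  [0] read 0x2B idx=9: raw=0x45007 flags P=1 W=1 U=1 S=0
  [1] read 0x45 idx=18: raw=0x47007 flags P=1 W=1 U=1 S=0
  [2] read 0x47 idx=18: raw=0x4B007 flags P=1 W=1 U=1 S=0
  ⇒ phys 0x4BA49  [3 reads]
#4 VA=0x180000C38 (w,kernel):
  [0] read 0x2B idx=6: raw=0x7B002 flags P=0 W=1 U=0 S=0
  ⇒ fault: PAGE_NOT_PRESENT  — 1 lookups
#5 VA=0x602A0593D (w,user):
  [0] read 0x2B idx=24: raw=0x4E007 flags P=1 W=1 U=1 S=0
  [1] read 0x4E idx=21: raw=0x50007 flags P=1 W=1 U=1 S=0
  [2] read 0x50 idx=5: raw=0x51007 flags P=1 W=1 U=1 S=0
  ⇒ phys 0x5193D  [3 reads]
#6 VA=0x602A0593D (r,kernel):
  TLB hit vpn=0x602A05 → PA=0x5193D
#7 VA=0x5C201C150 (r,kernel):
  [0] read 0x2B idx=23: raw=0x55007 flags P=1 W=1 U=1 S=0
  [1] read 0x55 idx=16: raw=0x57007 flags P=1 W=1 U=1 S=0
  [2] read 0x57 idx=28: raw=0x58007 flags P=1 W=1 U=1 S=0
  ⇒ phys 0x58150  [3 reads]

Access #2 fault: NONE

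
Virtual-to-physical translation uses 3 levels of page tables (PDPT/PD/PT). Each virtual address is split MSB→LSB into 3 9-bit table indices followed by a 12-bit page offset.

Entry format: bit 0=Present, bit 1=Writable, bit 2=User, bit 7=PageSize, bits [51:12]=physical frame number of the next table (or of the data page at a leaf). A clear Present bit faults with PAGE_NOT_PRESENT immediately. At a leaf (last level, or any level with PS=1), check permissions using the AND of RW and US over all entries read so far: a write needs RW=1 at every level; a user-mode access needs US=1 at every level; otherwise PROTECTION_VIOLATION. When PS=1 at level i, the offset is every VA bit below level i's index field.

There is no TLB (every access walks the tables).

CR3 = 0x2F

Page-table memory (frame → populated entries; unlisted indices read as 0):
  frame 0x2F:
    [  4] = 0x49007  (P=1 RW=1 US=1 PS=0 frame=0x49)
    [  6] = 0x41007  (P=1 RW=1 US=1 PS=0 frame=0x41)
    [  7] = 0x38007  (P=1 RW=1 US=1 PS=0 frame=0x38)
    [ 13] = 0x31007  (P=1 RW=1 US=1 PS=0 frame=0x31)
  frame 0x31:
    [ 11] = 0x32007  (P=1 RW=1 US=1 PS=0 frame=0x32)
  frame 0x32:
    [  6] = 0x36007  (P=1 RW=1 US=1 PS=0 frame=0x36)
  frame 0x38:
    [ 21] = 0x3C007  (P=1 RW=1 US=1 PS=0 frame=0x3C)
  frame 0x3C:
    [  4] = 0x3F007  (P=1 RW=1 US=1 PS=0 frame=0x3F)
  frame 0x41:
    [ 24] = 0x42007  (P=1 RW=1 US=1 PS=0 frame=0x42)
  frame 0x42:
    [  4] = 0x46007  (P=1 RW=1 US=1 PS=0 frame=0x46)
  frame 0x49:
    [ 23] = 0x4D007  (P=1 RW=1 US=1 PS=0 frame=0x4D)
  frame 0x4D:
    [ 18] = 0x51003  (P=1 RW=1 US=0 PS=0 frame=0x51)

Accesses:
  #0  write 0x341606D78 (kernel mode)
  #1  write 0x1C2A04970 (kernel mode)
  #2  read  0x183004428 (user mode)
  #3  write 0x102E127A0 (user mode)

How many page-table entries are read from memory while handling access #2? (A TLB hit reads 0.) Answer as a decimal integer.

Walk each access:
#0 VA=0x341606D78 (w,kernel):
  L0: frame=0x2F idx=13 entry=0x31007 [P=1 RW=1 US=1 PS=0]
  L1: frame=0x31 idx=11 entry=0x32007 [P=1 RW=1 US=1 PS=0]
  L2: frame=0x32 idx=6 entry=0x36007 [P=1 RW=1 US=1 PS=0]
  ⇒ phys 0x36D78  [3 reads]
#1 VA=0x1C2A04970 (w,kernel):
  L0: frame=0x2F idx=7 entry=0x38007 [P=1 RW=1 US=1 PS=0]
  L1: frame=0x38 idx=21 entry=0x3C007 [P=1 RW=1 US=1 PS=0]
  L2: frame=0x3C idx=4 entry=0x3F007 [P=1 RW=1 US=1 PS=0]
  ⇒ phys 0x3F970  [3 reads]
#2 VA=0x183004428 (r,user):
  L0: frame=0x2F idx=6 entry=0x41007 [P=1 RW=1 US=1 PS=0]
  L1: frame=0x41 idx=24 entry=0x42007 [P=1 RW=1 US=1 PS=0]
  L2: frame=0x42 idx=4 entry=0x46007 [P=1 RW=1 US=1 PS=0]
  ⇒ phys 0x46428  [3 reads]
#3 VA=0x102E127A0 (w,user):
  L0: frame=0x2F idx=4 entry=0x49007 [P=1 RW=1 US=1 PS=0]
  L1: frame=0x49 idx=23 entry=0x4D007 [P=1 RW=1 US=1 PS=0]
  L2: frame=0x4D idx=18 entry=0x51003 [P=1 RW=1 US=0 PS=0]
  ✗ PROTECTION_VIOLATION  [3 reads]

Entries read for #2: 3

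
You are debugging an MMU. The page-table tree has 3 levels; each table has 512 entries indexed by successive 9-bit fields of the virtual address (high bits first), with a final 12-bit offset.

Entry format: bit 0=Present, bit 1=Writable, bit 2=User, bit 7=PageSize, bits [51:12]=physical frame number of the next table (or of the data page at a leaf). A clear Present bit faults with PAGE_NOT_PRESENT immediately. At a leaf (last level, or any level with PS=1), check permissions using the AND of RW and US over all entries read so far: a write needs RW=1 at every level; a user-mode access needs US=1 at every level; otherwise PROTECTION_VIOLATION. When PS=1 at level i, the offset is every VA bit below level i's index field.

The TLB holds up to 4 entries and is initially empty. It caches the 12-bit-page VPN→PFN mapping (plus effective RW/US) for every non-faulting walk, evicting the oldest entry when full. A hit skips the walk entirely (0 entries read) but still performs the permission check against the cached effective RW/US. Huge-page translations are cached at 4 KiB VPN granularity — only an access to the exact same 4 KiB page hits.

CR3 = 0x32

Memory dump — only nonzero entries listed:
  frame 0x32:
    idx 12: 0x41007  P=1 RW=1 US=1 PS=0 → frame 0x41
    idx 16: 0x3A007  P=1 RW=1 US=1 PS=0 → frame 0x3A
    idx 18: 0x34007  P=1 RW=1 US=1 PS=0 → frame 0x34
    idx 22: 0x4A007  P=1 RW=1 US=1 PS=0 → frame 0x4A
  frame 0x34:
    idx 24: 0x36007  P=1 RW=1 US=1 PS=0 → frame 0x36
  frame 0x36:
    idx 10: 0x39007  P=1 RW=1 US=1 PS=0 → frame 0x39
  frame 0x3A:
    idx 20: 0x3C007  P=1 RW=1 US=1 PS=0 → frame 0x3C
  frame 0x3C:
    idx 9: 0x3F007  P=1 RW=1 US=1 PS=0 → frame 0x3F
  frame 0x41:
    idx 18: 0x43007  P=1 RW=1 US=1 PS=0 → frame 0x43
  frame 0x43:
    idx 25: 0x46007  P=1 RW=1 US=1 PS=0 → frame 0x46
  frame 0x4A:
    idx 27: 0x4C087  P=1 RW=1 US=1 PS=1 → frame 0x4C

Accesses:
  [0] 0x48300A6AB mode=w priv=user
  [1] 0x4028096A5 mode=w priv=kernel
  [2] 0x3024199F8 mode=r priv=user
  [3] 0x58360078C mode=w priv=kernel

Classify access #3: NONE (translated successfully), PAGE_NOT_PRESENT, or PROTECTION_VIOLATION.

Walk each access:
#0 VA=0x48300A6AB (w,user):
  L0: frame=0x32 idx=18 entry=0x34007 [P=1 RW=1 US=1 PS=0]
  L1: frame=0x34 idx=24 entry=0x36007 [P=1 RW=1 US=1 PS=0]
  L2: frame=0x36 idx=10 entry=0x39007 [P=1 RW=1 US=1 PS=0]
  → PA=0x396AB  (3 entries read)
#1 VA=0x4028096A5 (w,kernel):
  L0: frame=0x32 idx=16 entry=0x3A007 [P=1 RW=1 US=1 PS=0]
  L1: frame=0x3A idx=20 entry=0x3C007 [P=1 RW=1 US=1 PS=0]
  L2: frame=0x3C idx=9 entry=0x3F007 [P=1 RW=1 US=1 PS=0]
  → PA=0x3F6A5  (3 entries read)
#2 VA=0x3024199F8 (r,user):
  L0: frame=0x32 idx=12 entry=0x41007 [P=1 RW=1 US=1 PS=0]
  L1: frame=0x41 idx=18 entry=0x43007 [P=1 RW=1 US=1 PS=0]
  L2: frame=0x43 idx=25 entry=0x46007 [P=1 RW=1 US=1 PS=0]
  → PA=0x469F8  (3 entries read)
#3 VA=0x58360078C (w,kernel):
  L0: frame=0x32 idx=22 entry=0x4A007 [P=1 RW=1 US=1 PS=0]
  L1: frame=0x4A idx=27 entry=0x4C087 [P=1 RW=1 US=1 PS=1]
  → PA=0x4C78C (huge @L1)  (2 entries read)

Access #3 fault: NONE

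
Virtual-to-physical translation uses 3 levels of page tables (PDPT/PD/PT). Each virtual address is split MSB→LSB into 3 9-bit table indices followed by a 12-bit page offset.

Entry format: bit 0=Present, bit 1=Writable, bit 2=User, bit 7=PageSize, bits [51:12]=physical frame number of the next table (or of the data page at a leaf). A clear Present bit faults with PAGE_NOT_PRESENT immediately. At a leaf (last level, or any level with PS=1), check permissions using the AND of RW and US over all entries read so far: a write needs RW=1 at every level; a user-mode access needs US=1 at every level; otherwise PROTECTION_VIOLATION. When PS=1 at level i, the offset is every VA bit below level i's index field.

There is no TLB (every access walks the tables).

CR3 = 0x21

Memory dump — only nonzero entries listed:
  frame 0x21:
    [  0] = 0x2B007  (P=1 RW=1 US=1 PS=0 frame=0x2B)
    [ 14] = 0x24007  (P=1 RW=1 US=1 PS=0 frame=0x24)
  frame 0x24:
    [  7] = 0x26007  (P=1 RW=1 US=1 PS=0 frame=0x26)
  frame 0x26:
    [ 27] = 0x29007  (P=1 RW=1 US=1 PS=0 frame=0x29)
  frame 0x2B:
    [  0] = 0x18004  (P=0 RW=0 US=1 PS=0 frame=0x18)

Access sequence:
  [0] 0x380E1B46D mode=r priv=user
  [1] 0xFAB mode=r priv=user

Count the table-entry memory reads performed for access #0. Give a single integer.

Per-access translation:
#0 VA=0x380E1B46D (r,user):
  L0 @0x21[14] → 0x24007  P=1,RW=1,US=1,PS=0
  L1 @0x24[7] → 0x26007  P=1,RW=1,US=1,PS=0
  L2 @0x26[27] → 0x29007  P=1,RW=1,US=1,PS=0
  → PA=0x2946D  (3 entries read)
#1 VA=0xFAB (r,user):
  L0 @0x21[0] → 0x2B007  P=1,RW=1,US=1,PS=0
  L1 @0x2B[0] → 0x18004  P=0,RW=0,US=1,PS=0
  → PAGE_NOT_PRESENT  (2 entries read)

Entries read for #0: 3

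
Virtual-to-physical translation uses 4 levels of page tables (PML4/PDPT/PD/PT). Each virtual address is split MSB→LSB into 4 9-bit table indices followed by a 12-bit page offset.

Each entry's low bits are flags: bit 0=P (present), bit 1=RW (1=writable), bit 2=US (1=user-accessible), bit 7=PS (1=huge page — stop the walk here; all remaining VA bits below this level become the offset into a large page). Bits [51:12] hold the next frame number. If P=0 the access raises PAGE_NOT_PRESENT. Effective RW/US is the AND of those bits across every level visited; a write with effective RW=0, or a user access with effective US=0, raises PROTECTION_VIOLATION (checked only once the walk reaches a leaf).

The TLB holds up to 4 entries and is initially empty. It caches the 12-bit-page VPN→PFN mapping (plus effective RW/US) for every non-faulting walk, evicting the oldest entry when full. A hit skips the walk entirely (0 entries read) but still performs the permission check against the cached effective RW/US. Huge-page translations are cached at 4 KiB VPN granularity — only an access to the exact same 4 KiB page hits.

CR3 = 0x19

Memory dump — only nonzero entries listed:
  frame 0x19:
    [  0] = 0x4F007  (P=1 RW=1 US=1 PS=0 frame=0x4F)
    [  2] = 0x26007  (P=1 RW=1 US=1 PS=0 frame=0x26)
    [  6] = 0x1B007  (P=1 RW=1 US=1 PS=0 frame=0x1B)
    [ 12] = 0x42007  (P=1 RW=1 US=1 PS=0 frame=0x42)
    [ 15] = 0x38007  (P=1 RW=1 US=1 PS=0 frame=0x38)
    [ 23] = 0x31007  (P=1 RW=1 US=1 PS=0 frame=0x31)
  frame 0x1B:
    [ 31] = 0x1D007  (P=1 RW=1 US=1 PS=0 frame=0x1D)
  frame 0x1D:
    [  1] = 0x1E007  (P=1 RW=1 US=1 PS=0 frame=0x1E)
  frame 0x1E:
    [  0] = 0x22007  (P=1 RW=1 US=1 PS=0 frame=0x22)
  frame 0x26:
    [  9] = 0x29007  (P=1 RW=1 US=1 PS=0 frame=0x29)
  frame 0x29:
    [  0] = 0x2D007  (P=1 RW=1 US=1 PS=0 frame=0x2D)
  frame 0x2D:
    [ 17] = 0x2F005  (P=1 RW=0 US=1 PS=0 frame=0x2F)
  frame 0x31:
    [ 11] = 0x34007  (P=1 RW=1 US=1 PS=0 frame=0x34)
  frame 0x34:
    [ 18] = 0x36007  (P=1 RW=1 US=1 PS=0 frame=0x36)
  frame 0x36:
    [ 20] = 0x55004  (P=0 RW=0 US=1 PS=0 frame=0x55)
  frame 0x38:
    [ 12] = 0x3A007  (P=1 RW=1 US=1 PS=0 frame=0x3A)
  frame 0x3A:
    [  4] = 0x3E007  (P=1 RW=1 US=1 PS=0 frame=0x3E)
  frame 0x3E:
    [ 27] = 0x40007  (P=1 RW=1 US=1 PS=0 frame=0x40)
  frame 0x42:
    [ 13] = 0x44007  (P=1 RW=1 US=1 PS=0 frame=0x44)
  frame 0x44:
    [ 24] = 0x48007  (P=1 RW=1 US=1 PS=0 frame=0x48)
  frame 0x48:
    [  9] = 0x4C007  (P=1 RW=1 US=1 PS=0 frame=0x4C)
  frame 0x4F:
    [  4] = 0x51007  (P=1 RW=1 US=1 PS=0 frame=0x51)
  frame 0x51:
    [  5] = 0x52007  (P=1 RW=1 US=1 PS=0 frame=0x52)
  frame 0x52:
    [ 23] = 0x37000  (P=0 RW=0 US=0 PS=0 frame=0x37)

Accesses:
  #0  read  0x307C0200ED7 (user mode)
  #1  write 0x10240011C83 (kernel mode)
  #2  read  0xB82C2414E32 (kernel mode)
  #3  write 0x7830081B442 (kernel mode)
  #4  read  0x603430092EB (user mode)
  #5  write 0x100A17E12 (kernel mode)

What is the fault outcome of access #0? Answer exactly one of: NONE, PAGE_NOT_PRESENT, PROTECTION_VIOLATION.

Trace:
#0 VA=0x307C0200ED7 (r,user):
  lvl0: tbl 0x19, slot 6 ⇒ 0x1B007 (P1/RW1/US1/PS0)
  lvl1: tbl 0x1B, slot 31 ⇒ 0x1D007 (P1/RW1/US1/PS0)
  lvl2: tbl 0x1D, slot 1 ⇒ 0x1E007 (P1/RW1/US1/PS0)
  lvl3: tbl 0x1E, slot 0 ⇒ 0x22007 (P1/RW1/US1/PS0)
  → PA=0x22ED7  (4 entries read)
#1 VA=0x10240011C83 (w,kernel):
  lvl0: tbl 0x19, slot 2 ⇒ 0x26007 (P1/RW1/US1/PS0)
  lvl1: tbl 0x26, slot 9 ⇒ 0x29007 (P1/RW1/US1/PS0)
  lvl2: tbl 0x29, slot 0 ⇒ 0x2D007 (P1/RW1/US1/PS0)
  lvl3: tbl 0x2D, slot 17 ⇒ 0x2F005 (P1/RW0/US1/PS0)
  ⇒ fault: PROTECTION_VIOLATION  — 4 lookups
#2 VA=0xB82C2414E32 (r,kernel):
  lvl0: tbl 0x19, slot 23 ⇒ 0x31007 (P1/RW1/US1/PS0)
  lvl1: tbl 0x31, slot 11 ⇒ 0x34007 (P1/RW1/US1/PS0)
  lvl2: tbl 0x34, slot 18 ⇒ 0x36007 (P1/RW1/US1/PS0)
  lvl3: tbl 0x36, slot 20 ⇒ 0x55004 (P0/RW0/US1/PS0)
  ⇒ fault: PAGE_NOT_PRESENT  — 4 lookups
#3 VA=0x7830081B442 (w,kernel):
  lvl0: tbl 0x19, slot 15 ⇒ 0x38007 (P1/RW1/US1/PS0)
  lvl1: tbl 0x38, slot 12 ⇒ 0x3A007 (P1/RW1/US1/PS0)
  lvl2: tbl 0x3A, slot 4 ⇒ 0x3E007 (P1/RW1/US1/PS0)
  lvl3: tbl 0x3E, slot 27 ⇒ 0x40007 (P1/RW1/US1/PS0)
  → PA=0x40442  (4 entries read)
#4 VA=0x603430092EB (r,user):
  lvl0: tbl 0x19, slot 12 ⇒ 0x42007 (P1/RW1/US1/PS0)
  lvl1: tbl 0x42, slot 13 ⇒ 0x44007 (P1/RW1/US1/PS0)
  lvl2: tbl 0x44, slot 24 ⇒ 0x48007 (P1/RW1/US1/PS0)
  lvl3: tbl 0x48, slot 9 ⇒ 0x4C007 (P1/RW1/US1/PS0)
  → PA=0x4C2EB  (4 entries read)
#5 VA=0x100A17E12 (w,kernel):
  lvl0: tbl 0x19, slot 0 ⇒ 0x4F007 (P1/RW1/US1/PS0)
  lvl1: tbl 0x4F, slot 4 ⇒ 0x51007 (P1/RW1/US1/PS0)
  lvl2: tbl 0x51, slot 5 ⇒ 0x52007 (P1/RW1/US1/PS0)
  lvl3: tbl 0x52, slot 23 ⇒ 0x37000 (P0/RW0/US0/PS0)
  ⇒ fault: PAGE_NOT_PRESENT  — 4 lookups

Access #0 fault: NONE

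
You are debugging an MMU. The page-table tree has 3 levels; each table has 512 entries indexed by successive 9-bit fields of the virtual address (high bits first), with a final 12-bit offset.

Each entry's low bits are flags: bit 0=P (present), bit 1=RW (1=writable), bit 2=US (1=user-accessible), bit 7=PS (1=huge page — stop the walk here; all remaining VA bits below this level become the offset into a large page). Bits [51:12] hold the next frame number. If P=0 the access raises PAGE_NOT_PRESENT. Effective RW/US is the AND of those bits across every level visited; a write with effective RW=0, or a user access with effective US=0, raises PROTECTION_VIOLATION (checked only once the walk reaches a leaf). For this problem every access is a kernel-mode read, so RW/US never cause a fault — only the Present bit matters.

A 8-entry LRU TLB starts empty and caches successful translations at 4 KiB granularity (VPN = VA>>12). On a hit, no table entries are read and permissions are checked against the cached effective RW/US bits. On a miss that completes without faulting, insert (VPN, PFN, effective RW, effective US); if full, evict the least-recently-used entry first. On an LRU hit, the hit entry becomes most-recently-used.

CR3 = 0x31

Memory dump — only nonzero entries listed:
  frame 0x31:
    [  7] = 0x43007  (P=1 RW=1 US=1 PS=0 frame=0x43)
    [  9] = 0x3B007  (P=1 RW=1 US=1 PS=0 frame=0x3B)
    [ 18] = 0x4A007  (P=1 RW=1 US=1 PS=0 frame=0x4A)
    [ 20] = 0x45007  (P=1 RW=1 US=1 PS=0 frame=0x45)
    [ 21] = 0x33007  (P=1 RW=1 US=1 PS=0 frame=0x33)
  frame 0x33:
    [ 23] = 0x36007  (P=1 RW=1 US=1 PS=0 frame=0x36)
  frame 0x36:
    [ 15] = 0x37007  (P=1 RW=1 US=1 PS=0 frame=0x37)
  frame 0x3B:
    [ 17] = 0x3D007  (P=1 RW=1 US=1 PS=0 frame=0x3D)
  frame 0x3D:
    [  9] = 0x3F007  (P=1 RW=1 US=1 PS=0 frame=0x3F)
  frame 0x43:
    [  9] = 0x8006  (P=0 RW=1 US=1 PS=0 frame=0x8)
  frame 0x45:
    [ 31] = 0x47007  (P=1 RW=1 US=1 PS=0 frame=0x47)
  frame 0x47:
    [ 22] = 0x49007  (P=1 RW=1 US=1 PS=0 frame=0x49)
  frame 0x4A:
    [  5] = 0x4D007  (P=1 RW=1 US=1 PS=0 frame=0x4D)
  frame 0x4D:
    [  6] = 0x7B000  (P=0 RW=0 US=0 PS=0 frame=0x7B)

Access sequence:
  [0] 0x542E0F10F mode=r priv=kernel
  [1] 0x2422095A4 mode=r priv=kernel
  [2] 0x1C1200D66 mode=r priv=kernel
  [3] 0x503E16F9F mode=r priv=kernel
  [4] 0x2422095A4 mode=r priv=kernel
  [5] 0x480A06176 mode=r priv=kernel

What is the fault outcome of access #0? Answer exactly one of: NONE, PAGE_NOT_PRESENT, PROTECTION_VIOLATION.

Trace:
#0 VA=0x542E0F10F (r,kernel):
  L0 @0x31[21] → 0x33007  P=1,RW=1,US=1,PS=0
  L1 @0x33[23] → 0x36007  P=1,RW=1,US=1,PS=0
  L2 @0x36[15] → 0x37007  P=1,RW=1,US=1,PS=0
  ⇒ phys 0x3710F  [3 reads]
#1 VA=0x2422095A4 (r,kernel):
  L0 @0x31[9] → 0x3B007  P=1,RW=1,US=1,PS=0
  L1 @0x3B[17] → 0x3D007  P=1,RW=1,US=1,PS=0
  L2 @0x3D[9] → 0x3F007  P=1,RW=1,US=1,PS=0
  ⇒ phys 0x3F5A4  [3 reads]
#2 VA=0x1C1200D66 (r,kernel):
  L0 @0x31[7] → 0x43007  P=1,RW=1,US=1,PS=0
  L1 @0x43[9] → 0x8006  P=0,RW=1,US=1,PS=0
  ✗ PAGE_NOT_PRESENT  [2 reads]
#3 VA=0x503E16F9F (r,kernel):
  L0 @0x31[20] → 0x45007  P=1,RW=1,US=1,PS=0
  L1 @0x45[31] → 0x47007  P=1,RW=1,US=1,PS=0
  L2 @0x47[22] → 0x49007  P=1,RW=1,US=1,PS=0
  ⇒ phys 0x49F9F  [3 reads]
#4 VA=0x2422095A4 (r,kernel):
  TLB hit vpn=0x242209 → PA=0x3F5A4
#5 VA=0x480A06176 (r,kernel):
  L0 @0x31[18] → 0x4A007  P=1,RW=1,US=1,PS=0
  L1 @0x4A[5] → 0x4D007  P=1,RW=1,US=1,PS=0
  L2 @0x4D[6] → 0x7B000  P=0,RW=0,US=0,PS=0
  ✗ PAGE_NOT_PRESENT  [3 reads]

Access #0 fault: NONE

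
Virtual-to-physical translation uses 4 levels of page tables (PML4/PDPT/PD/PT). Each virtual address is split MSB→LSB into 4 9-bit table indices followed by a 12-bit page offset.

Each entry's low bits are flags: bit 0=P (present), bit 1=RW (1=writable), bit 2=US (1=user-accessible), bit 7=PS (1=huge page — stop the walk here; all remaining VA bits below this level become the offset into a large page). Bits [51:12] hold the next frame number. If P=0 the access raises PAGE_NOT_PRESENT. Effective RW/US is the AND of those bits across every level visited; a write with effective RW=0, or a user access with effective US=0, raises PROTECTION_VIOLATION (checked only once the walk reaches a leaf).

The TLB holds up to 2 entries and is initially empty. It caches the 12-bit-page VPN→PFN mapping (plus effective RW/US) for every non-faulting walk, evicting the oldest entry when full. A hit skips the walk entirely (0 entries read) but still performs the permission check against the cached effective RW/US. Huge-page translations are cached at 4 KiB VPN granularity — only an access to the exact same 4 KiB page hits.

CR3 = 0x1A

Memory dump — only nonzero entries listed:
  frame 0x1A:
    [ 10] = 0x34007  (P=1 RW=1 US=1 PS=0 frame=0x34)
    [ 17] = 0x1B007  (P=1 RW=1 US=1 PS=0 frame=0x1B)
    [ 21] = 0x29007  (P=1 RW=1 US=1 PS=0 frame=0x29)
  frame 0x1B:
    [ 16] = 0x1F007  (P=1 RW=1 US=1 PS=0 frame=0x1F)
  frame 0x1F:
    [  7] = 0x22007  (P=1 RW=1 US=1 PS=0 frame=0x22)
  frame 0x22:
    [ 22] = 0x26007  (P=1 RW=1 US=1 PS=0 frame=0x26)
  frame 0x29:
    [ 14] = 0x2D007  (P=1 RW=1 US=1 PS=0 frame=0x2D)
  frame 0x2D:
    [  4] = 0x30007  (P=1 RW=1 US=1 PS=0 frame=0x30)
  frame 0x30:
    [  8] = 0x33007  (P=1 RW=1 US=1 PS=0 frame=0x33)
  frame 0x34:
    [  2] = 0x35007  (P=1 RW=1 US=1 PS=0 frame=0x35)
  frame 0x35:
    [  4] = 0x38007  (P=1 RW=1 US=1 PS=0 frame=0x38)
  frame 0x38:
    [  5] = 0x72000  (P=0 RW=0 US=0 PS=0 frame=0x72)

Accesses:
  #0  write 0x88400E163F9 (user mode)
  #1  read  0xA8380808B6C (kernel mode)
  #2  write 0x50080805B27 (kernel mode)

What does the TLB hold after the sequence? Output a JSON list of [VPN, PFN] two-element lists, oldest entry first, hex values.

Per-access translation:
#0 VA=0x88400E163F9 (w,user):
  [0] read 0x1A idx=17: raw=0x1B007 flags P=1 W=1 U=1 S=0
  [1] read 0x1B idx=16: raw=0x1F007 flags P=1 W=1 U=1 S=0
  [2] read 0x1F idx=7: raw=0x22007 flags P=1 W=1 U=1 S=0
  [3] read 0x22 idx=22: raw=0x26007 flags P=1 W=1 U=1 S=0
  → PA=0x263F9  (4 entries read)
#1 VA=0xA8380808B6C (r,kernel):
  [0] read 0x1A idx=21: raw=0x29007 flags P=1 W=1 U=1 S=0
  [1] read 0x29 idx=14: raw=0x2D007 flags P=1 W=1 U=1 S=0
  [2] read 0x2D idx=4: raw=0x30007 flags P=1 W=1 U=1 S=0
  [3] read 0x30 idx=8: raw=0x33007 flags P=1 W=1 U=1 S=0
  → PA=0x33B6C  (4 entries read)
#2 VA=0x50080805B27 (w,kernel):
  [0] read 0x1A idx=10: raw=0x34007 flags P=1 W=1 U=1 S=0
  [1] read 0x34 idx=2: raw=0x35007 flags P=1 W=1 U=1 S=0
  [2] read 0x35 idx=4: raw=0x38007 flags P=1 W=1 U=1 S=0
  [3] read 0x38 idx=5: raw=0x72000 flags P=0 W=0 U=0 S=0
  ⇒ fault: PAGE_NOT_PRESENT  — 4 lookups

TLB: [["0x88400E16", "0x26"], ["0xA8380808", "0x33"]]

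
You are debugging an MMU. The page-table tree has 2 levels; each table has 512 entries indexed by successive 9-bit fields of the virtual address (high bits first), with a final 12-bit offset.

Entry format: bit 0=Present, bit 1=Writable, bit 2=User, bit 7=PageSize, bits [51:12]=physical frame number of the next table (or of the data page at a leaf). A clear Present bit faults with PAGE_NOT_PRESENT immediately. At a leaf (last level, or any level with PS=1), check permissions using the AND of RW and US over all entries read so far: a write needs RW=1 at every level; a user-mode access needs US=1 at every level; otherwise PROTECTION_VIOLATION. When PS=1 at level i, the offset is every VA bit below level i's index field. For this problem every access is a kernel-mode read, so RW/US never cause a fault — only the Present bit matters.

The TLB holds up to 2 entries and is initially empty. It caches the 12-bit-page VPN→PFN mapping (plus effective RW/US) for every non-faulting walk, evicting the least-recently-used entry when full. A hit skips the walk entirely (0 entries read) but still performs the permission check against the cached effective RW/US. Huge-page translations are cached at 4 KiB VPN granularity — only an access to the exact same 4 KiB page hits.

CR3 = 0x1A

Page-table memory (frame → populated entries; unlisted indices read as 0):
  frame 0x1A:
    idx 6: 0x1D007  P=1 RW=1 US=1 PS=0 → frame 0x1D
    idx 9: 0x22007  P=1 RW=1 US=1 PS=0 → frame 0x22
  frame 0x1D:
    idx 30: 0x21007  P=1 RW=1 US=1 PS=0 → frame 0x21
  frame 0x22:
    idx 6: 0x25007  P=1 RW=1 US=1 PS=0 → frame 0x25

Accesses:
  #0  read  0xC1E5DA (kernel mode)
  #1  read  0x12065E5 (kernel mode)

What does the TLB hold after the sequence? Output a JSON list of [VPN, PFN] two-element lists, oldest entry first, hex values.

Trace:
#0 VA=0xC1E5DA (r,kernel):
  L0: frame=0x1A idx=6 entry=0x1D007 [P=1 RW=1 US=1 PS=0]
  L1: frame=0x1D idx=30 entry=0x21007 [P=1 RW=1 US=1 PS=0]
  ⇒ phys 0x215DA  [2 reads]
#1 VA=0x12065E5 (r,kernel):
  L0: frame=0x1A idx=9 entry=0x22007 [P=1 RW=1 US=1 PS=0]
  L1: frame=0x22 idx=6 entry=0x25007 [P=1 RW=1 US=1 PS=0]
  ⇒ phys 0x255E5  [2 reads]

TLB: [["0xC1E", "0x21"], ["0x1206", "0x25"]]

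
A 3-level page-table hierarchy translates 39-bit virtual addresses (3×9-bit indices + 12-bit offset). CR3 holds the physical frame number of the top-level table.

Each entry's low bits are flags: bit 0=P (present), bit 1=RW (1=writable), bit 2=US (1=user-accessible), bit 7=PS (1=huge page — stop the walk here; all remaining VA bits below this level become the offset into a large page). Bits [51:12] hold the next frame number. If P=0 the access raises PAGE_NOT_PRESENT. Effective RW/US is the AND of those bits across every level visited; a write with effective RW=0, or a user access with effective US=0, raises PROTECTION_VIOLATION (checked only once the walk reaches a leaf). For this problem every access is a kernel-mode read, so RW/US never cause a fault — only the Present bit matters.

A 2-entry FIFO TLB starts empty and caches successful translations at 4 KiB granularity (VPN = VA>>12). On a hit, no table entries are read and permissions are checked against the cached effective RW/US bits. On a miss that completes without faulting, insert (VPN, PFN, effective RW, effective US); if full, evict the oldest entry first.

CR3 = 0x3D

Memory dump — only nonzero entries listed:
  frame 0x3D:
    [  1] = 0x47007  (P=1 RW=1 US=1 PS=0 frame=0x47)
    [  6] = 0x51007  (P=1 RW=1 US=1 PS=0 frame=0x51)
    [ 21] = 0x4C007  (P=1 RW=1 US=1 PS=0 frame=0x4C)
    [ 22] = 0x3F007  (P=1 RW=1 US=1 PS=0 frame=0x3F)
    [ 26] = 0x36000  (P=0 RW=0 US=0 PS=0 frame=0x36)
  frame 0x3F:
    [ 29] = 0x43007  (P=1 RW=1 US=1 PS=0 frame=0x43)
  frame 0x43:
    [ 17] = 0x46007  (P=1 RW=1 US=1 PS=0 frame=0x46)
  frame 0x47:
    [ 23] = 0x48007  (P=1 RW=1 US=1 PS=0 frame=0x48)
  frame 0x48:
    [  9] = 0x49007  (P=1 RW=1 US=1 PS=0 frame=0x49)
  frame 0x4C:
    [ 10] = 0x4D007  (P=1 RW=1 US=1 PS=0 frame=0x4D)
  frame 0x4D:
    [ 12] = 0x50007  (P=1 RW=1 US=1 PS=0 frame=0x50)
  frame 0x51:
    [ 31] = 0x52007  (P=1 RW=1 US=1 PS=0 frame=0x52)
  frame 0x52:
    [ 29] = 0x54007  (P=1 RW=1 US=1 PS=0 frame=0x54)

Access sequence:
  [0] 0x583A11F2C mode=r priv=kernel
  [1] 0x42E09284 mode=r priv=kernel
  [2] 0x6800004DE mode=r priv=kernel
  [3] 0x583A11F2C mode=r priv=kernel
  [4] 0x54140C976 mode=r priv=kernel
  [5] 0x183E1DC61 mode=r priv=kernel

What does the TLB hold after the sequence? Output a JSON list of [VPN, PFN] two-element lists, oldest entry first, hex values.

Walk each access:
#0 VA=0x583A11F2C (r,kernel):
  [0] read 0x3D idx=22: raw=0x3F007 flags P=1 W=1 U=1 S=0
  [1] read 0x3F idx=29: raw=0x43007 flags P=1 W=1 U=1 S=0
  [2] read 0x43 idx=17: raw=0x46007 flags P=1 W=1 U=1 S=0
  → PA=0x46F2C  (3 entries read)
#1 VA=0x42E09284 (r,kernel):
  [0] read 0x3D idx=1: raw=0x47007 flags P=1 W=1 U=1 S=0
  [1] read 0x47 idx=23: raw=0x48007 flags P=1 W=1 U=1 S=0
  [2] read 0x48 idx=9: raw=0x49007 flags P=1 W=1 U=1 S=0
  → PA=0x49284  (3 entries read)
#2 VA=0x6800004DE (r,kernel):
  [0] read 0x3D idx=26: raw=0x36000 flags P=0 W=0 U=0 S=0
  ⇒ fault: PAGE_NOT_PRESENT  — 1 lookups
#3 VA=0x583A11F2C (r,kernel):
  TLB hit vpn=0x583A11 → PA=0x46F2C
#4 VA=0x54140C976 (r,kernel):
  [0] read 0x3D idx=21: raw=0x4C007 flags P=1 W=1 U=1 S=0
  [1] read 0x4C idx=10: raw=0x4D007 flags P=1 W=1 U=1 S=0
  [2] read 0x4D idx=12: raw=0x50007 flags P=1 W=1 U=1 S=0
  → PA=0x50976  (3 entries read)
#5 VA=0x183E1DC61 (r,kernel):
  [0] read 0x3D idx=6: raw=0x51007 flags P=1 W=1 U=1 S=0
  [1] read 0x51 idx=31: raw=0x52007 flags P=1 W=1 U=1 S=0
  [2] read 0x52 idx=29: raw=0x54007 flags P=1 W=1 U=1 S=0
  → PA=0x54C61  (3 entries read)

TLB: [["0x54140C", "0x50"], ["0x183E1D", "0x54"]]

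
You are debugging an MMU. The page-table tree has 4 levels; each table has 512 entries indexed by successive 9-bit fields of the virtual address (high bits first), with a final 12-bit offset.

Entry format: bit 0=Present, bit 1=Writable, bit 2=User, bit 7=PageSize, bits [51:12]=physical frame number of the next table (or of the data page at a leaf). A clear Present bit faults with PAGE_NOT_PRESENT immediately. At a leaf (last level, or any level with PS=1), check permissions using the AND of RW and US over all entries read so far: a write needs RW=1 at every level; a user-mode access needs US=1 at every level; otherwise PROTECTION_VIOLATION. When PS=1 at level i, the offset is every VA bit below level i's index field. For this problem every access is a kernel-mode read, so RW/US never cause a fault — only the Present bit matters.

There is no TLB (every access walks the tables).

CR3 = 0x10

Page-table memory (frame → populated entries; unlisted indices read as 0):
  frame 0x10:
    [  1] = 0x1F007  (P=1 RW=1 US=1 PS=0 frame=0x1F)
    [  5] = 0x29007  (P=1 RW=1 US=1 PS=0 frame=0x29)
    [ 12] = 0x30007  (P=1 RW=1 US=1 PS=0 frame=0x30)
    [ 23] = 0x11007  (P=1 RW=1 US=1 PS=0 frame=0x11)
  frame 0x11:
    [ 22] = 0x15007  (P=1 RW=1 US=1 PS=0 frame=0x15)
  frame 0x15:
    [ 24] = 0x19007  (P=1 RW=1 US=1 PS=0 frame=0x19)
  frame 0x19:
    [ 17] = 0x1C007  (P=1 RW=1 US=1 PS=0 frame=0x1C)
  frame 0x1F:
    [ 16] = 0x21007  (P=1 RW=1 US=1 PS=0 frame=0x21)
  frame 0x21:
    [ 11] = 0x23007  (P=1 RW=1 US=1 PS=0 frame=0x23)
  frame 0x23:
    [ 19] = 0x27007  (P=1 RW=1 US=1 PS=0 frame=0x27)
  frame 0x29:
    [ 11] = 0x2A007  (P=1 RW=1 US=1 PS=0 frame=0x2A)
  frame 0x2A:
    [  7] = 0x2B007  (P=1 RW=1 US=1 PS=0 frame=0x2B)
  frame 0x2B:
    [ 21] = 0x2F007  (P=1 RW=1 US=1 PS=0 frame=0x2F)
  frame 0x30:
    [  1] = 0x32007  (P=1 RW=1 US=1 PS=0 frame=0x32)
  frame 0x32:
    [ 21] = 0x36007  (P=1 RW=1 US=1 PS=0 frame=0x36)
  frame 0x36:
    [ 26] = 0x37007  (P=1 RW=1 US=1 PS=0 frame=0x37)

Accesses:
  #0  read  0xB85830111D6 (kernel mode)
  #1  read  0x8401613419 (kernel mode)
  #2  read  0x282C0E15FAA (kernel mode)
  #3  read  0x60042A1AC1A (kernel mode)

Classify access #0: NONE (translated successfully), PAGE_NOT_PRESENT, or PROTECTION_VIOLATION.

Per-access translation:
#0 VA=0xB85830111D6 (r,kernel):
  L0 @0x10[23] → 0x11007  P=1,RW=1,US=1,PS=0
  L1 @0x11[22] → 0x15007  P=1,RW=1,US=1,PS=0
  L2 @0x15[24] → 0x19007  P=1,RW=1,US=1,PS=0
  L3 @0x19[17] → 0x1C007  P=1,RW=1,US=1,PS=0
  ✓ 0x1C1D6  — 4 lookups
#1 VA=0x8401613419 (r,kernel):
  L0 @0x10[1] → 0x1F007  P=1,RW=1,US=1,PS=0
  L1 @0x1F[16] → 0x21007  P=1,RW=1,US=1,PS=0
  L2 @0x21[11] → 0x23007  P=1,RW=1,US=1,PS=0
  L3 @0x23[19] → 0x27007  P=1,RW=1,US=1,PS=0
  ✓ 0x27419  — 4 lookups
#2 VA=0x282C0E15FAA (r,kernel):
  L0 @0x10[5] → 0x29007  P=1,RW=1,US=1,PS=0
  L1 @0x29[11] → 0x2A007  P=1,RW=1,US=1,PS=0
  L2 @0x2A[7] → 0x2B007  P=1,RW=1,US=1,PS=0
  L3 @0x2B[21] → 0x2F007  P=1,RW=1,US=1,PS=0
  ✓ 0x2FFAA  — 4 lookups
#3 VA=0x60042A1AC1A (r,kernel):
  L0 @0x10[12] → 0x30007  P=1,RW=1,US=1,PS=0
  L1 @0x30[1] → 0x32007  P=1,RW=1,US=1,PS=0
  L2 @0x32[21] → 0x36007  P=1,RW=1,US=1,PS=0
  L3 @0x36[26] → 0x37007  P=1,RW=1,US=1,PS=0
  ✓ 0x37C1A  — 4 lookups

Access #0 fault: NONE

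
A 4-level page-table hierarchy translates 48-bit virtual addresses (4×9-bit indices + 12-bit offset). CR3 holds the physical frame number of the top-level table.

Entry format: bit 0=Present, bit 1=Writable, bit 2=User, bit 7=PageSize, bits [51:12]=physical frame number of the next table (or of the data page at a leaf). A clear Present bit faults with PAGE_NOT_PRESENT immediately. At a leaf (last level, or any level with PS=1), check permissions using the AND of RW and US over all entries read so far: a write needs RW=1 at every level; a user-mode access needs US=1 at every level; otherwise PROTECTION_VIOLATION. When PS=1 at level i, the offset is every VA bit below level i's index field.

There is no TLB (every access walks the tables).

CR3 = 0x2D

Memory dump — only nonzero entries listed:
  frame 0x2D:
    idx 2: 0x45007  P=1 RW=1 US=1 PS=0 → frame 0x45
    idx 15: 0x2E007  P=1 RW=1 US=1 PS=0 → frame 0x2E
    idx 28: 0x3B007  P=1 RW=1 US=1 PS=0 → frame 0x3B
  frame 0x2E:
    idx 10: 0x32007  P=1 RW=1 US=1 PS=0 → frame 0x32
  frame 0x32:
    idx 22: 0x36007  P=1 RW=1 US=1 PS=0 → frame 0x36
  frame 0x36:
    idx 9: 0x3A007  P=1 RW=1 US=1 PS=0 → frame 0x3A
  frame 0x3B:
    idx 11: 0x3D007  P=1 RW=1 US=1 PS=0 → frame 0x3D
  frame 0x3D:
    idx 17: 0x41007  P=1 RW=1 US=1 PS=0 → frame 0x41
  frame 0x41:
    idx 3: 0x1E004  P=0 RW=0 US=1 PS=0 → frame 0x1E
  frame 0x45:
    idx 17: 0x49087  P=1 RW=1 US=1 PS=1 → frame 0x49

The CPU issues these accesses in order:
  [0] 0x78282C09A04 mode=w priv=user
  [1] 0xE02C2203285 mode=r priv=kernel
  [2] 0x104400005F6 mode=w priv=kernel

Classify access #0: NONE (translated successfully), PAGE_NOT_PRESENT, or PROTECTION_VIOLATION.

Walk each access:
#0 VA=0x78282C09A04 (w,user):
  lvl0: tbl 0x2D, slot 15 ⇒ 0x2E007 (P1/RW1/US1/PS0)
  lvl1: tbl 0x2E, slot 10 ⇒ 0x32007 (P1/RW1/US1/PS0)
  lvl2: tbl 0x32, slot 22 ⇒ 0x36007 (P1/RW1/US1/PS0)
  lvl3: tbl 0x36, slot 9 ⇒ 0x3A007 (P1/RW1/US1/PS0)
  ✓ 0x3AA04  — 4 lookups
#1 VA=0xE02C2203285 (r,kernel):
  lvl0: tbl 0x2D, slot 28 ⇒ 0x3B007 (P1/RW1/US1/PS0)
  lvl1: tbl 0x3B, slot 11 ⇒ 0x3D007 (P1/RW1/US1/PS0)
  lvl2: tbl 0x3D, slot 17 ⇒ 0x41007 (P1/RW1/US1/PS0)
  lvl3: tbl 0x41, slot 3 ⇒ 0x1E004 (P0/RW0/US1/PS0)
  ✗ PAGE_NOT_PRESENT  [4 reads]
#2 VA=0x104400005F6 (w,kernel):
  lvl0: tbl 0x2D, slot 2 ⇒ 0x45007 (P1/RW1/US1/PS0)
  lvl1: tbl 0x45, slot 17 ⇒ 0x49087 (P1/RW1/US1/PS1)
  ✓ 0x495F6 (huge @L1)  — 2 lookups

Access #0 fault: NONE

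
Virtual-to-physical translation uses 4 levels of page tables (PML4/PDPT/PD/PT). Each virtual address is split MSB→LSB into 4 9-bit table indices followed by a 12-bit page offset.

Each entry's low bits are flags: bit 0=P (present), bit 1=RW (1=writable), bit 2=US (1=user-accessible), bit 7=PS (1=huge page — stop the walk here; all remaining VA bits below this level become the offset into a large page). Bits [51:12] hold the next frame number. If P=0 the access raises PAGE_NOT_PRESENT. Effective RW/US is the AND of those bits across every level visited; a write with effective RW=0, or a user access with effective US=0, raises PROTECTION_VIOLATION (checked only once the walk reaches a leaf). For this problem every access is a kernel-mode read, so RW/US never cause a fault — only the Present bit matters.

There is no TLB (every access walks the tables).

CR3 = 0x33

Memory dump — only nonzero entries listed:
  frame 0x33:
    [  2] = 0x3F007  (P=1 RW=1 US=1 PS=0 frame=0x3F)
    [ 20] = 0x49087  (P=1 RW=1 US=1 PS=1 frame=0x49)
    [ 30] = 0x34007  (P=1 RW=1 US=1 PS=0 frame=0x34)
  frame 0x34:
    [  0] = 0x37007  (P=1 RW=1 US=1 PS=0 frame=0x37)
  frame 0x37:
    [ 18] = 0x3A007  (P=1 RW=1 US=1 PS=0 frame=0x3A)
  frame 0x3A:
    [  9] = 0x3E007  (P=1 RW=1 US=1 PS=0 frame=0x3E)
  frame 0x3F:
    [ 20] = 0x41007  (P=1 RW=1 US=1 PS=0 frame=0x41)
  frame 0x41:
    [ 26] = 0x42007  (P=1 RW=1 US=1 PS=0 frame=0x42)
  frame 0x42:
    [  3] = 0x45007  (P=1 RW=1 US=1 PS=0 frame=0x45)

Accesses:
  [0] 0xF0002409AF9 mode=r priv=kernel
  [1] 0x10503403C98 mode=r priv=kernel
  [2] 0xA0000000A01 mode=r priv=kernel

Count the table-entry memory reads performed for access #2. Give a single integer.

Per-access translation:
#0 VA=0xF0002409AF9 (r,kernel):
  L0 @0x33[30] → 0x34007  P=1,RW=1,US=1,PS=0
  L1 @0x34[0] → 0x37007  P=1,RW=1,US=1,PS=0
  L2 @0x37[18] → 0x3A007  P=1,RW=1,US=1,PS=0
  L3 @0x3A[9] → 0x3E007  P=1,RW=1,US=1,PS=0
  ✓ 0x3EAF9  — 4 lookups
#1 VA=0x10503403C98 (r,kernel):
  L0 @0x33[2] → 0x3F007  P=1,RW=1,US=1,PS=0
  L1 @0x3F[20] → 0x41007  P=1,RW=1,US=1,PS=0
  L2 @0x41[26] → 0x42007  P=1,RW=1,US=1,PS=0
  L3 @0x42[3] → 0x45007  P=1,RW=1,US=1,PS=0
  ✓ 0x45C98  — 4 lookups
#2 VA=0xA0000000A01 (r,kernel):
  L0 @0x33[20] → 0x49087  P=1,RW=1,US=1,PS=1
  ✓ 0x49A01 (huge @L0)  — 1 lookups

Entries read for #2: 1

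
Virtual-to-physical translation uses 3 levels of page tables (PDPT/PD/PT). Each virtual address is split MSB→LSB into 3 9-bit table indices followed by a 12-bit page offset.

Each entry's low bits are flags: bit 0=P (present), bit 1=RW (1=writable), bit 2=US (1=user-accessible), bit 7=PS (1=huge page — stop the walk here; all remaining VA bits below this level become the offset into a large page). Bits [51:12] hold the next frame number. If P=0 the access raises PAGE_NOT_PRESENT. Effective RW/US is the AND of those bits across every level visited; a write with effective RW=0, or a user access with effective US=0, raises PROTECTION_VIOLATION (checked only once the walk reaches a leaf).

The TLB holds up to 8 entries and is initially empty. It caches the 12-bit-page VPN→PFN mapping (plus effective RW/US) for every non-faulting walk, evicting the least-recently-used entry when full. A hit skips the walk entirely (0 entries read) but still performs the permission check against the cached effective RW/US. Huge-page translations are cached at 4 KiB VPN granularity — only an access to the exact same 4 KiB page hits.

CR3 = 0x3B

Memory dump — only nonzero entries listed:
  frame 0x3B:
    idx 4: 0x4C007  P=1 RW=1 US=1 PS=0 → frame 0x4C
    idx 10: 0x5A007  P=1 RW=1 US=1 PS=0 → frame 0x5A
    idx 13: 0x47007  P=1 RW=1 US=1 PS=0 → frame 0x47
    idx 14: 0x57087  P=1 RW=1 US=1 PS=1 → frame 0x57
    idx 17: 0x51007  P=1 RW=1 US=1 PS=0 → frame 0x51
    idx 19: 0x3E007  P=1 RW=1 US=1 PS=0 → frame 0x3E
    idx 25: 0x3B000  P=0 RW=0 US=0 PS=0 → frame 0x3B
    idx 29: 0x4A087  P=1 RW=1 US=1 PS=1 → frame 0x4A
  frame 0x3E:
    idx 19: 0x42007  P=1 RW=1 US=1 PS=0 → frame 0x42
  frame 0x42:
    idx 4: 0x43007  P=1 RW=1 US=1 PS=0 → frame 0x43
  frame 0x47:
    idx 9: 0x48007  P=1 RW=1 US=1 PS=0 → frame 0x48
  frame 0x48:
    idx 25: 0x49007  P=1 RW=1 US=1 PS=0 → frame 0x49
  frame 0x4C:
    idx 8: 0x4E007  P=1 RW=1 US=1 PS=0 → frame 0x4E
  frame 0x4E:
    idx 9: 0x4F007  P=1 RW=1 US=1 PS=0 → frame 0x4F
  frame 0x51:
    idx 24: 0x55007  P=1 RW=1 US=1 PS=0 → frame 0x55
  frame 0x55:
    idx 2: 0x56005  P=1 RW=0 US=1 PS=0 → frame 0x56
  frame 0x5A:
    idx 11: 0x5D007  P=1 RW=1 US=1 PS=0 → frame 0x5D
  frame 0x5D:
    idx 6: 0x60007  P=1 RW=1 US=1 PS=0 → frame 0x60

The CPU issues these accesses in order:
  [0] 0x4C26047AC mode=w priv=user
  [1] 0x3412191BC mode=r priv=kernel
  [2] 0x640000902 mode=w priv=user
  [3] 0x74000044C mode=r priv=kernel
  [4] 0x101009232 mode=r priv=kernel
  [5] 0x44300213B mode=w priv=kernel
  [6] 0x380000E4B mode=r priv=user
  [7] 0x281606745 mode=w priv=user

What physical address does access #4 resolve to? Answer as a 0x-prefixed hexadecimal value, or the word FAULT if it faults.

Per-access translation:
#0 VA=0x4C26047AC (w,user):
  L0: frame=0x3B idx=19 entry=0x3E007 [P=1 RW=1 US=1 PS=0]
  L1: frame=0x3E idx=19 entry=0x42007 [P=1 RW=1 US=1 PS=0]
  L2: frame=0x42 idx=4 entry=0x43007 [P=1 RW=1 US=1 PS=0]
  ⇒ phys 0x437AC  [3 reads]
#1 VA=0x3412191BC (r,kernel):
  L0: frame=0x3B idx=13 entry=0x47007 [P=1 RW=1 US=1 PS=0]
  L1: frame=0x47 idx=9 entry=0x48007 [P=1 RW=1 US=1 PS=0]
  L2: frame=0x48 idx=25 entry=0x49007 [P=1 RW=1 US=1 PS=0]
  ⇒ phys 0x491BC  [3 reads]
#2 VA=0x640000902 (w,user):
  L0: frame=0x3B idx=25 entry=0x3B000 [P=0 RW=0 US=0 PS=0]
  → PAGE_NOT_PRESENT  (1 entries read)
#3 VA=0x74000044C (r,kernel):
  L0: frame=0x3B idx=29 entry=0x4A087 [P=1 RW=1 US=1 PS=1]
  ⇒ phys 0x4A44C (huge @L0)  [1 reads]
#4 VA=0x101009232 (r,kernel):
  L0: frame=0x3B idx=4 entry=0x4C007 [P=1 RW=1 US=1 PS=0]
  L1: frame=0x4C idx=8 entry=0x4E007 [P=1 RW=1 US=1 PS=0]
  L2: frame=0x4E idx=9 entry=0x4F007 [P=1 RW=1 US=1 PS=0]
  ⇒ phys 0x4F232  [3 reads]
#5 VA=0x44300213B (w,kernel):
  L0: frame=0x3B idx=17 entry=0x51007 [P=1 RW=1 US=1 PS=0]
  L1: frame=0x51 idx=24 entry=0x55007 [P=1 RW=1 US=1 PS=0]
  L2: frame=0x55 idx=2 entry=0x56005 [P=1 RW=0 US=1 PS=0]
  → PROTECTION_VIOLATION  (3 entries read)
#6 VA=0x380000E4B (r,user):
  L0: frame=0x3B idx=14 entry=0x57087 [P=1 RW=1 US=1 PS=1]
  ⇒ phys 0x57E4B (huge @L0)  [1 reads]
#7 VA=0x281606745 (w,user):
  L0: frame=0x3B idx=10 entry=0x5A007 [P=1 RW=1 US=1 PS=0]
  L1: frame=0x5A idx=11 entry=0x5D007 [P=1 RW=1 US=1 PS=0]
  L2: frame=0x5D idx=6 entry=0x60007 [P=1 RW=1 US=1 PS=0]
  ⇒ phys 0x60745  [3 reads]

Access #4 PA: 0x4F232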